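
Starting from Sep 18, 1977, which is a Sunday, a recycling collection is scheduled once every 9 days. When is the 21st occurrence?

Mar 17, 1978

The 21st occurrence is 20 intervals after the first: 20 × 9 = 180 days after Sep 18, 1977.
Sep has 30 days — 12 days to the end of Sep leaves 168.
Oct has 31 days (137 left).
Nov has 30 days (107 left).
Dec has 31 days (76 left).
Jan has 31 days (45 left).
Feb has 28 days (17 left).
17 days into Mar → Mar 17, 1978.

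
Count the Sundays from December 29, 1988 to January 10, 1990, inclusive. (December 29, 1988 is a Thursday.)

54

December 29, 1988 is a Thursday; the first Sunday on or after it is January 1, 1989 (3 days later).
From January 1, 1989 to January 10, 1990: 364 + 10 = 374 days (rest of 1989, to January 10, 1990 in 1990).
374 ÷ 7 = 53 full weeks with remainder 3, so 53 more Sundays after the first → 54.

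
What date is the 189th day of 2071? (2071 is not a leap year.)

Jan has 31 days (189 − 31 = 158 remain).
Feb has 28 days (158 − 28 = 130 remain).
Mar has 31 days (130 − 31 = 99 remain).
Apr has 30 days (99 − 30 = 69 remain).
May has 31 days (69 − 31 = 38 remain).
Jun has 30 days (38 − 30 = 8 remain).
8 into Jul → Jul 8.

Jul 8, 2071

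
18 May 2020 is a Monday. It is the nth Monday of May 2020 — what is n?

3rd

Day 18 falls in week ⌈18/7⌉ of the month.
Days 1–7 hold the 1st Monday, 8–14 the 2nd, 15–21 the 3rd, 22–28 the 4th, 29–31 the 5th.
18 is in the range for the 3rd.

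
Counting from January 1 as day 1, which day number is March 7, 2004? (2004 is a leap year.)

67

Days in months before March: 31 + 29 = 60.
Plus 7 days into March → day 67.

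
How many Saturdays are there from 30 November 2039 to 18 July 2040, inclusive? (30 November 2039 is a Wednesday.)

30 November 2039 is a Wednesday; the first Saturday on or after it is 3 December 2039 (3 days later).
From 3 December 2039 to 18 July 2040: 28 + 31 + 29 + 31 + 30 + 31 + 30 + 18 = 228 days (rest of December, January, February, March, April, May, June, July).
228 ÷ 7 = 32 full weeks with remainder 4, so 32 more Saturdays after the first → 33.

33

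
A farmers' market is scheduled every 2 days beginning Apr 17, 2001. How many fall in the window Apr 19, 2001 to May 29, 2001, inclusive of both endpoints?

Occurrences land 2·i days after Apr 17, 2001 for i = 0, 1, 2, …
Apr 19, 2001 is 2 days after the start; 2 ÷ 2 = 1 remainder 0. First occurrence in the window: #2 on Apr 19, 2001 (1×2 = 2 days in).
May 29, 2001 is 42 days after the start; 42 ÷ 2 = 21 remainder 0. Last occurrence in the window: #22 on May 29, 2001.
Occurrences #2 through #22: 21 in total.

21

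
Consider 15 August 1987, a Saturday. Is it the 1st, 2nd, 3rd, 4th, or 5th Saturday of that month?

3rd

Day 15 falls in week ⌈15/7⌉ of the month.
Days 1–7 hold the 1st Saturday, 8–14 the 2nd, 15–21 the 3rd, 22–28 the 4th, 29–31 the 5th.
15 is in the range for the 3rd.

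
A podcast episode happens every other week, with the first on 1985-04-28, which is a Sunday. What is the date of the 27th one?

The 27th occurrence is 26 intervals after the first: 26 × 14 = 364 days after 1985-04-28.
April has 30 days — 2 days to the end of April leaves 362.
May has 31 days (331 left).
June has 30 days (301 left).
July has 31 days (270 left).
August has 31 days (239 left).
September has 30 days (209 left).
October has 31 days (178 left).
November has 30 days (148 left).
December has 31 days (117 left).
January has 31 days (86 left).
February has 28 days (58 left).
March has 31 days (27 left).
27 days into April → 1986-04-27.

1986-04-27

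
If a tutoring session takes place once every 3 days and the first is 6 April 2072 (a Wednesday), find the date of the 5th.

The 5th occurrence is 4 intervals after the first: 4 × 3 = 12 days after 6 April 2072.
12 days later is 18 April 2072.

18 April 2072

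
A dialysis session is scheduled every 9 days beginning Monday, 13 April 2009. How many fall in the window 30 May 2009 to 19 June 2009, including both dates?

Occurrences land 9·i days after 13 April 2009 for i = 0, 1, 2, …
30 May 2009 is 47 days after the start; 47 ÷ 9 = 5 remainder 2; since the remainder is 2, round up to i = 6. First occurrence in the window: #7 on 6 June 2009 (6×9 = 54 days in).
19 June 2009 is 67 days after the start; 67 ÷ 9 = 7 remainder 4. Last occurrence in the window: #8 on 15 June 2009.
Occurrences #7 through #8: 2 in total.

2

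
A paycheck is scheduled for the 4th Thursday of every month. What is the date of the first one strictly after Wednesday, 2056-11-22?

2056-11-23

November 2056 starts on a Wednesday; its first Thursday is the 2nd, so the 4th Thursday is the 23rd — 2056-11-23.
2056-11-23 is after 2056-11-22, so that is the next one.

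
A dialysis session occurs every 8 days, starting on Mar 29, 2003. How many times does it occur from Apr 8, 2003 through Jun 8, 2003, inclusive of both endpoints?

7

Occurrences land 8·i days after Mar 29, 2003 for i = 0, 1, 2, …
Apr 8, 2003 is 10 days after the start; 10 ÷ 8 = 1 remainder 2; since the remainder is 2, round up to i = 2. First occurrence in the window: #3 on Apr 14, 2003 (2×8 = 16 days in).
Jun 8, 2003 is 71 days after the start; 71 ÷ 8 = 8 remainder 7. Last occurrence in the window: #9 on Jun 1, 2003.
Occurrences #3 through #9: 7 in total.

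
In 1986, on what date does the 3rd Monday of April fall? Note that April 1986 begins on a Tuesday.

1986-04-21

April 1986 begins on a Tuesday, so the first Monday is April 7 (6 days later).
The 3rd Monday is 2 weeks later: 7 + 14 = 21.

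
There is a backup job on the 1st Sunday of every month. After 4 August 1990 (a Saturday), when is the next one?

August 1990 starts on a Wednesday, so its 1st Sunday is 5 August 1990 (4 days in).
5 August 1990 is after 4 August 1990, so that is the next one.

5 August 1990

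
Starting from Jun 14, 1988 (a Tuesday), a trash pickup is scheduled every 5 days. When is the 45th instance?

Jan 20, 1989

The 45th occurrence is 44 intervals after the first: 44 × 5 = 220 days after Jun 14, 1988.
Jun has 30 days — 16 days to the end of Jun leaves 204.
Jul has 31 days (173 left).
Aug has 31 days (142 left).
Sep has 30 days (112 left).
Oct has 31 days (81 left).
Nov has 30 days (51 left).
Dec has 31 days (20 left).
20 days into Jan → Jan 20, 1989.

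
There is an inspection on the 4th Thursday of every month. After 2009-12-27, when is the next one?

2010-01-28

December 2009 starts on a Tuesday; its first Thursday is the 3rd, so the 4th Thursday is the 24th — 2009-12-24.
That is not after 2009-12-27, so look at January 2010.
January 2010 starts on a Friday; its first Thursday is the 7th, so the 4th Thursday is the 28th — 2010-01-28.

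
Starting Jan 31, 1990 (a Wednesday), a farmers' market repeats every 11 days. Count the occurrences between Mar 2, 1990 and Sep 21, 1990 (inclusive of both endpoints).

Occurrences land 11·i days after Jan 31, 1990 for i = 0, 1, 2, …
Mar 2, 1990 is 30 days after the start; 30 ÷ 11 = 2 remainder 8; since the remainder is 8, round up to i = 3. First occurrence in the window: #4 on Mar 5, 1990 (3×11 = 33 days in).
Sep 21, 1990 is 233 days after the start; 233 ÷ 11 = 21 remainder 2. Last occurrence in the window: #22 on Sep 19, 1990.
Occurrences #4 through #22: 19 in total.

19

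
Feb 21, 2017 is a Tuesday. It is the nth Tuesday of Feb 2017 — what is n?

Day 21 falls in week ⌈21/7⌉ of the month.
Days 1–7 hold the 1st Tuesday, 8–14 the 2nd, 15–21 the 3rd, 22–28 the 4th, 29–31 the 5th.
21 is in the range for the 3rd.

3rd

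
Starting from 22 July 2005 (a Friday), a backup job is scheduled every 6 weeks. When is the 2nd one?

The 2nd occurrence is 1 interval after the first: 1 × 42 = 42 days after 22 July 2005.
July has 31 days — 9 days to the end of July leaves 33.
August has 31 days (2 left).
2 days into September → 2 September 2005.

2 September 2005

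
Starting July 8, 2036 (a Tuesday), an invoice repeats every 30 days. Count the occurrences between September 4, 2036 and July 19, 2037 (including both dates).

Occurrences land 30·i days after July 8, 2036 for i = 0, 1, 2, …
September 4, 2036 is 58 days after the start; 58 ÷ 30 = 1 remainder 28; since the remainder is 28, round up to i = 2. First occurrence in the window: #3 on September 6, 2036 (2×30 = 60 days in).
July 19, 2037 is 376 days after the start; 376 ÷ 30 = 12 remainder 16. Last occurrence in the window: #13 on July 3, 2037.
Occurrences #3 through #13: 11 in total.

11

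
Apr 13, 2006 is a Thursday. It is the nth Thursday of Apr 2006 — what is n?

2nd

Day 13 falls in week ⌈13/7⌉ of the month.
Days 1–7 hold the 1st Thursday, 8–14 the 2nd, 15–21 the 3rd, 22–28 the 4th, 29–31 the 5th.
13 is in the range for the 2nd.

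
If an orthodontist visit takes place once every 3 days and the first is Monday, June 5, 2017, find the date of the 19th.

July 29, 2017

The 19th occurrence is 18 intervals after the first: 18 × 3 = 54 days after June 5, 2017.
June has 30 days — 25 days to the end of June leaves 29.
29 days into July → July 29, 2017.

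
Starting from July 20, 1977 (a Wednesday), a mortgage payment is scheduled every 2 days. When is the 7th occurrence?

The 7th occurrence is 6 intervals after the first: 6 × 2 = 12 days after July 20, 1977.
July has 31 days — 11 days to the end of July leaves 1.
1 day into August → August 1, 1977.

August 1, 1977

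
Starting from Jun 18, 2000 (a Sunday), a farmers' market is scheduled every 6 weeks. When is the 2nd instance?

Jul 30, 2000

The 2nd occurrence is 1 interval after the first: 1 × 42 = 42 days after Jun 18, 2000.
Jun has 30 days — 12 days to the end of Jun leaves 30.
30 days into Jul → Jul 30, 2000.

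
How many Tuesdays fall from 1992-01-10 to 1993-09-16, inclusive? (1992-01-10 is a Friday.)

1992-01-10 is a Friday; the first Tuesday on or after it is 1992-01-14 (4 days later).
From 1992-01-14 to 1993-09-16: 352 + 259 = 611 days (rest of 1992, to 1993-09-16 in 1993).
611 ÷ 7 = 87 full weeks with remainder 2, so 87 more Tuesdays after the first → 88.

88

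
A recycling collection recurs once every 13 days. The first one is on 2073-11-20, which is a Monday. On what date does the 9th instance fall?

2074-03-04

The 9th occurrence is 8 intervals after the first: 8 × 13 = 104 days after 2073-11-20.
November has 30 days — 10 days to the end of November leaves 94.
December has 31 days (63 left).
January has 31 days (32 left).
February has 28 days (4 left).
4 days into March → 2074-03-04.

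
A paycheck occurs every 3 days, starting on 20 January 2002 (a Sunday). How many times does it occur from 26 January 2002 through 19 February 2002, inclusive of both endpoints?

9

Occurrences land 3·i days after 20 January 2002 for i = 0, 1, 2, …
26 January 2002 is 6 days after the start; 6 ÷ 3 = 2 remainder 0. First occurrence in the window: #3 on 26 January 2002 (2×3 = 6 days in).
19 February 2002 is 30 days after the start; 30 ÷ 3 = 10 remainder 0. Last occurrence in the window: #11 on 19 February 2002.
Occurrences #3 through #11: 9 in total.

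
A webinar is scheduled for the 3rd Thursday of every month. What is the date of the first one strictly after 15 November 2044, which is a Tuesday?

17 November 2044

November 2044 starts on a Tuesday; its first Thursday is the 3rd, so the 3rd Thursday is the 17th — 17 November 2044.
17 November 2044 is after 15 November 2044, so that is the next one.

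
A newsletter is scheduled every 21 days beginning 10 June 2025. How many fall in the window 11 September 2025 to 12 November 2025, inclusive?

3

Occurrences land 21·i days after 10 June 2025 for i = 0, 1, 2, …
11 September 2025 is 93 days after the start; 93 ÷ 21 = 4 remainder 9; since the remainder is 9, round up to i = 5. First occurrence in the window: #6 on 23 September 2025 (5×21 = 105 days in).
12 November 2025 is 155 days after the start; 155 ÷ 21 = 7 remainder 8. Last occurrence in the window: #8 on 4 November 2025.
Occurrences #6 through #8: 3 in total.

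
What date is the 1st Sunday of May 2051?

The first Sunday of May 2051 is May 7.

2051-05-07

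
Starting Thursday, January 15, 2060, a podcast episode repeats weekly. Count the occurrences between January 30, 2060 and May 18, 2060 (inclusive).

15

Occurrences land 7·i days after January 15, 2060 for i = 0, 1, 2, …
January 30, 2060 is 15 days after the start; 15 ÷ 7 = 2 remainder 1; since the remainder is 1, round up to i = 3. First occurrence in the window: #4 on February 5, 2060 (3×7 = 21 days in).
May 18, 2060 is 124 days after the start; 124 ÷ 7 = 17 remainder 5. Last occurrence in the window: #18 on May 13, 2060.
Occurrences #4 through #18: 15 in total.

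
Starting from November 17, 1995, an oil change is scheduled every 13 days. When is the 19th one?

July 8, 1996

The 19th occurrence is 18 intervals after the first: 18 × 13 = 234 days after November 17, 1995.
November has 30 days — 13 days to the end of November leaves 221.
December has 31 days (190 left).
January has 31 days (159 left).
February has 29 days (130 left).
March has 31 days (99 left).
April has 30 days (69 left).
May has 31 days (38 left).
June has 30 days (8 left).
8 days into July → July 8, 1996.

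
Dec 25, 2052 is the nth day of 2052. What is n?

Days in months before Dec: 31 + 29 + 31 + 30 + 31 + 30 + 31 + 31 + 30 + 31 + 30 = 335.
Plus 25 days into Dec → day 360.

360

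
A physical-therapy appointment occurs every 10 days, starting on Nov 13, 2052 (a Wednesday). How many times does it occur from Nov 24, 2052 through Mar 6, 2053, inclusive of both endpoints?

Occurrences land 10·i days after Nov 13, 2052 for i = 0, 1, 2, …
Nov 24, 2052 is 11 days after the start; 11 ÷ 10 = 1 remainder 1; since the remainder is 1, round up to i = 2. First occurrence in the window: #3 on Dec 3, 2052 (2×10 = 20 days in).
Mar 6, 2053 is 113 days after the start; 113 ÷ 10 = 11 remainder 3. Last occurrence in the window: #12 on Mar 3, 2053.
Occurrences #3 through #12: 10 in total.

10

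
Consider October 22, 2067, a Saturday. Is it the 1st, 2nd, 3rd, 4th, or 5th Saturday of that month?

Day 22 falls in week ⌈22/7⌉ of the month.
Days 1–7 hold the 1st Saturday, 8–14 the 2nd, 15–21 the 3rd, 22–28 the 4th, 29–31 the 5th.
22 is in the range for the 4th.

4th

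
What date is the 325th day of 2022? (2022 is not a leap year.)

21 November 2022

January has 31 days (325 − 31 = 294 remain).
February has 28 days (294 − 28 = 266 remain).
March has 31 days (266 − 31 = 235 remain).
April has 30 days (235 − 30 = 205 remain).
May has 31 days (205 − 31 = 174 remain).
June has 30 days (174 − 30 = 144 remain).
July has 31 days (144 − 31 = 113 remain).
August has 31 days (113 − 31 = 82 remain).
September has 30 days (82 − 30 = 52 remain).
October has 31 days (52 − 31 = 21 remain).
21 into November → November 21.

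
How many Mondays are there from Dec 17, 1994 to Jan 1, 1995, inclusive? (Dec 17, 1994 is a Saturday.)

Dec 17, 1994 is a Saturday; the first Monday on or after it is Dec 19, 1994 (2 days later).
From Dec 19, 1994 to Jan 1, 1995: 12 + 1 = 13 days (rest of Dec, Jan).
13 ÷ 7 = 1 full weeks with remainder 6, so 1 more Mondays after the first → 2.

2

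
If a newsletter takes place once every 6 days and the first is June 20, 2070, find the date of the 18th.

September 30, 2070

The 18th occurrence is 17 intervals after the first: 17 × 6 = 102 days after June 20, 2070.
June has 30 days — 10 days to the end of June leaves 92.
July has 31 days (61 left).
August has 31 days (30 left).
30 days into September → September 30, 2070.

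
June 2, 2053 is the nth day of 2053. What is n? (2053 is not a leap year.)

153

Days in months before June: 31 + 28 + 31 + 30 + 31 = 151.
Plus 2 days into June → day 153.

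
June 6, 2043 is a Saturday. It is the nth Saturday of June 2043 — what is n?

Day 6 falls in week ⌈6/7⌉ of the month.
Days 1–7 hold the 1st Saturday, 8–14 the 2nd, 15–21 the 3rd, 22–28 the 4th, 29–31 the 5th.
6 is in the range for the 1st.

1st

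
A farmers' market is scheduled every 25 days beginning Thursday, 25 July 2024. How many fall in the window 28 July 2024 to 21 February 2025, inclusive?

Occurrences land 25·i days after 25 July 2024 for i = 0, 1, 2, …
28 July 2024 is 3 days after the start; 3 ÷ 25 = 0 remainder 3; since the remainder is 3, round up to i = 1. First occurrence in the window: #2 on 19 August 2024 (1×25 = 25 days in).
21 February 2025 is 211 days after the start; 211 ÷ 25 = 8 remainder 11. Last occurrence in the window: #9 on 10 February 2025.
Occurrences #2 through #9: 8 in total.

8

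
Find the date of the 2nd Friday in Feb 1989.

The first Friday of Feb 1989 is Feb 3.
The 2nd Friday is 1 weeks later: 3 + 7 = 10.

Feb 10, 1989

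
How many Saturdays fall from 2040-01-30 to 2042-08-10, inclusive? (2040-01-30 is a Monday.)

2040-01-30 is a Monday; the first Saturday on or after it is 2040-02-04 (5 days later).
From 2040-02-04 to 2042-08-10: 331 + 365 + 222 = 918 days (rest of 2040, 2041, to 2042-08-10 in 2042).
918 ÷ 7 = 131 full weeks with remainder 1, so 131 more Saturdays after the first → 132.

132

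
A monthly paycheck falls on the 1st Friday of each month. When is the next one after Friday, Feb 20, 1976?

Mar 5, 1976

Feb 1976 starts on a Sunday, so its 1st Friday is Feb 6, 1976 (5 days in).
That is not after Feb 20, 1976, so look at Mar 1976.
Mar 1976 starts on a Monday, so its 1st Friday is Mar 5, 1976 (4 days in).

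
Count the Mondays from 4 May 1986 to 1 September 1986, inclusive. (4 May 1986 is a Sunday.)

4 May 1986 is a Sunday; the first Monday on or after it is 5 May 1986 (1 day later).
From 5 May 1986 to 1 September 1986: 26 + 30 + 31 + 31 + 1 = 119 days (rest of May, June, July, August, September).
119 ÷ 7 = 17 full weeks with remainder 0, so 17 more Mondays after the first → 18.

18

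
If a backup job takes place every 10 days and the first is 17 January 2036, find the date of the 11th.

The 11th occurrence is 10 intervals after the first: 10 × 10 = 100 days after 17 January 2036.
January has 31 days — 14 days to the end of January leaves 86.
February has 29 days (57 left).
March has 31 days (26 left).
26 days into April → 26 April 2036.

26 April 2036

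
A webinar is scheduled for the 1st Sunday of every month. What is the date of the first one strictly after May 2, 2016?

Jun 5, 2016

May 2016 starts on a Sunday, so its 1st Sunday is May 1, 2016.
That is not after May 2, 2016, so look at Jun 2016.
Jun 2016 starts on a Wednesday, so its 1st Sunday is Jun 5, 2016 (4 days in).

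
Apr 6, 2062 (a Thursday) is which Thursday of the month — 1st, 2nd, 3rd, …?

1st

Day 6 falls in week ⌈6/7⌉ of the month.
Days 1–7 hold the 1st Thursday, 8–14 the 2nd, 15–21 the 3rd, 22–28 the 4th, 29–31 the 5th.
6 is in the range for the 1st.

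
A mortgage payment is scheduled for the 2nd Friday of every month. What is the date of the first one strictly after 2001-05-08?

2001-05-11

May 2001 starts on a Tuesday; its first Friday is the 4th, so the 2nd Friday is the 11th — 2001-05-11.
2001-05-11 is after 2001-05-08, so that is the next one.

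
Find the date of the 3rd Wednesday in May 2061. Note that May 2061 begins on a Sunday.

May 18, 2061

May 2061 begins on a Sunday, so the first Wednesday is May 4 (3 days later).
The 3rd Wednesday is 2 weeks later: 4 + 14 = 18.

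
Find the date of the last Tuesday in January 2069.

The first Tuesday of January 2069 is January 1.
January 2069 has 31 days. Adding weeks: 1, 8, 15, 22, 29 — the last one ≤ 31 is the 29th.

29 January 2069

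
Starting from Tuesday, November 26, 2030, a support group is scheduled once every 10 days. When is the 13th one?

The 13th occurrence is 12 intervals after the first: 12 × 10 = 120 days after November 26, 2030.
November has 30 days — 4 days to the end of November leaves 116.
December has 31 days (85 left).
January has 31 days (54 left).
February has 28 days (26 left).
26 days into March → March 26, 2031.

March 26, 2031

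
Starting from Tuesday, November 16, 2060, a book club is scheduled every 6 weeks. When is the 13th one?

The 13th occurrence is 12 intervals after the first: 12 × 42 = 504 days after November 16, 2060.
November has 30 days — 14 days to the end of November leaves 490.
From end of November to end of 2060 is 31 days (459 left).
2061 has 365 days (94 left).
January has 31 days (63 left).
February has 28 days (35 left).
March has 31 days (4 left).
4 days into April → April 4, 2062.

April 4, 2062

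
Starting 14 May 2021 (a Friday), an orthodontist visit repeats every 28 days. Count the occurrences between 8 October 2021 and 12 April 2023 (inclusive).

Occurrences land 28·i days after 14 May 2021 for i = 0, 1, 2, …
8 October 2021 is 147 days after the start; 147 ÷ 28 = 5 remainder 7; since the remainder is 7, round up to i = 6. First occurrence in the window: #7 on 29 October 2021 (6×28 = 168 days in).
12 April 2023 is 698 days after the start; 698 ÷ 28 = 24 remainder 26. Last occurrence in the window: #25 on 17 March 2023.
Occurrences #7 through #25: 19 in total.

19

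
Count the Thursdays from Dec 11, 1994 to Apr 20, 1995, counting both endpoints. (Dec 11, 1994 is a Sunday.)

19

Dec 11, 1994 is a Sunday; the first Thursday on or after it is Dec 15, 1994 (4 days later).
From Dec 15, 1994 to Apr 20, 1995: 16 + 31 + 28 + 31 + 20 = 126 days (rest of Dec, Jan, Feb, Mar, Apr).
126 ÷ 7 = 18 full weeks with remainder 0, so 18 more Thursdays after the first → 19.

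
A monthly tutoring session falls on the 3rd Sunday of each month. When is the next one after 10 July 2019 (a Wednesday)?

July 2019 starts on a Monday; its first Sunday is the 7th, so the 3rd Sunday is the 21st — 21 July 2019.
21 July 2019 is after 10 July 2019, so that is the next one.

21 July 2019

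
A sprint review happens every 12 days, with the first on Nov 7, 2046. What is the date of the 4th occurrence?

The 4th occurrence is 3 intervals after the first: 3 × 12 = 36 days after Nov 7, 2046.
Nov has 30 days — 23 days to the end of Nov leaves 13.
13 days into Dec → Dec 13, 2046.

Dec 13, 2046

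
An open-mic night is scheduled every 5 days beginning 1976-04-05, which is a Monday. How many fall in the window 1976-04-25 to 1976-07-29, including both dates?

20

Occurrences land 5·i days after 1976-04-05 for i = 0, 1, 2, …
1976-04-25 is 20 days after the start; 20 ÷ 5 = 4 remainder 0. First occurrence in the window: #5 on 1976-04-25 (4×5 = 20 days in).
1976-07-29 is 115 days after the start; 115 ÷ 5 = 23 remainder 0. Last occurrence in the window: #24 on 1976-07-29.
Occurrences #5 through #24: 20 in total.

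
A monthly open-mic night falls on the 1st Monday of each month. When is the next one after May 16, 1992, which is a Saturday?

June 1, 1992

May 1992 starts on a Friday, so its 1st Monday is May 4, 1992 (3 days in).
That is not after May 16, 1992, so look at June 1992.
June 1992 starts on a Monday, so its 1st Monday is June 1, 1992.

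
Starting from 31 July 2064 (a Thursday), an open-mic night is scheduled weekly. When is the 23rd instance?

1 January 2065

The 23rd occurrence is 22 intervals after the first: 22 × 7 = 154 days after 31 July 2064.
July has 31 days — 0 days to the end of July leaves 154.
August has 31 days (123 left).
September has 30 days (93 left).
October has 31 days (62 left).
November has 30 days (32 left).
December has 31 days (1 left).
1 day into January → 1 January 2065.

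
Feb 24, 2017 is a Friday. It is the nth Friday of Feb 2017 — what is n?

4th

Day 24 falls in week ⌈24/7⌉ of the month.
Days 1–7 hold the 1st Friday, 8–14 the 2nd, 15–21 the 3rd, 22–28 the 4th, 29–31 the 5th.
24 is in the range for the 4th.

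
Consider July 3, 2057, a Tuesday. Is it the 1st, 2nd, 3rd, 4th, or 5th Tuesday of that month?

Day 3 falls in week ⌈3/7⌉ of the month.
Days 1–7 hold the 1st Tuesday, 8–14 the 2nd, 15–21 the 3rd, 22–28 the 4th, 29–31 the 5th.
3 is in the range for the 1st.

1st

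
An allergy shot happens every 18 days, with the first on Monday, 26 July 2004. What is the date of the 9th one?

The 9th occurrence is 8 intervals after the first: 8 × 18 = 144 days after 26 July 2004.
July has 31 days — 5 days to the end of July leaves 139.
August has 31 days (108 left).
September has 30 days (78 left).
October has 31 days (47 left).
November has 30 days (17 left).
17 days into December → 17 December 2004.

17 December 2004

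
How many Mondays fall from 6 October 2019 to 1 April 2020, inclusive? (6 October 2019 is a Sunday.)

6 October 2019 is a Sunday; the first Monday on or after it is 7 October 2019 (1 day later).
From 7 October 2019 to 1 April 2020: 24 + 30 + 31 + 31 + 29 + 31 + 1 = 177 days (rest of October, November, December, January, February, March, April).
177 ÷ 7 = 25 full weeks with remainder 2, so 25 more Mondays after the first → 26.

26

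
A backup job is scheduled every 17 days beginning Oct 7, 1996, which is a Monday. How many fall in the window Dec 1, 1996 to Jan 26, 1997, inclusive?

3

Occurrences land 17·i days after Oct 7, 1996 for i = 0, 1, 2, …
Dec 1, 1996 is 55 days after the start; 55 ÷ 17 = 3 remainder 4; since the remainder is 4, round up to i = 4. First occurrence in the window: #5 on Dec 14, 1996 (4×17 = 68 days in).
Jan 26, 1997 is 111 days after the start; 111 ÷ 17 = 6 remainder 9. Last occurrence in the window: #7 on Jan 17, 1997.
Occurrences #5 through #7: 3 in total.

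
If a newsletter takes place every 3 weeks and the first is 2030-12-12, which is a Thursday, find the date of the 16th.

2031-10-23

The 16th occurrence is 15 intervals after the first: 15 × 21 = 315 days after 2030-12-12.
December has 31 days — 19 days to the end of December leaves 296.
January has 31 days (265 left).
February has 28 days (237 left).
March has 31 days (206 left).
April has 30 days (176 left).
May has 31 days (145 left).
June has 30 days (115 left).
July has 31 days (84 left).
August has 31 days (53 left).
September has 30 days (23 left).
23 days into October → 2031-10-23.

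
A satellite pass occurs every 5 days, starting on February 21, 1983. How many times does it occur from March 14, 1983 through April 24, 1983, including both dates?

8

Occurrences land 5·i days after February 21, 1983 for i = 0, 1, 2, …
March 14, 1983 is 21 days after the start; 21 ÷ 5 = 4 remainder 1; since the remainder is 1, round up to i = 5. First occurrence in the window: #6 on March 18, 1983 (5×5 = 25 days in).
April 24, 1983 is 62 days after the start; 62 ÷ 5 = 12 remainder 2. Last occurrence in the window: #13 on April 22, 1983.
Occurrences #6 through #13: 8 in total.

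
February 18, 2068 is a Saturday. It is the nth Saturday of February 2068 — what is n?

3rd

Day 18 falls in week ⌈18/7⌉ of the month.
Days 1–7 hold the 1st Saturday, 8–14 the 2nd, 15–21 the 3rd, 22–28 the 4th, 29–31 the 5th.
18 is in the range for the 3rd.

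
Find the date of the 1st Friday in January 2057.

2057-01-05

January 2057 begins on a Monday, so the first Friday is January 5 (4 days later).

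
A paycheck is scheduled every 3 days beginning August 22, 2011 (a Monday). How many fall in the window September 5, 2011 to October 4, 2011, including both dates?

Occurrences land 3·i days after August 22, 2011 for i = 0, 1, 2, …
September 5, 2011 is 14 days after the start; 14 ÷ 3 = 4 remainder 2; since the remainder is 2, round up to i = 5. First occurrence in the window: #6 on September 6, 2011 (5×3 = 15 days in).
October 4, 2011 is 43 days after the start; 43 ÷ 3 = 14 remainder 1. Last occurrence in the window: #15 on October 3, 2011.
Occurrences #6 through #15: 10 in total.

10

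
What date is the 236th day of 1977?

24 August 1977

January has 31 days (236 − 31 = 205 remain).
February has 28 days (205 − 28 = 177 remain).
March has 31 days (177 − 31 = 146 remain).
April has 30 days (146 − 30 = 116 remain).
May has 31 days (116 − 31 = 85 remain).
June has 30 days (85 − 30 = 55 remain).
July has 31 days (55 − 31 = 24 remain).
24 into August → August 24.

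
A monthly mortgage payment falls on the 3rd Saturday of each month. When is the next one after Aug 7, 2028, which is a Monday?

Aug 19, 2028

Aug 2028 starts on a Tuesday; its first Saturday is the 5th, so the 3rd Saturday is the 19th — Aug 19, 2028.
Aug 19, 2028 is after Aug 7, 2028, so that is the next one.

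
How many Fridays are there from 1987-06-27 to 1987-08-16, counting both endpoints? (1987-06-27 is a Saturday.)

1987-06-27 is a Saturday; the first Friday on or after it is 1987-07-03 (6 days later).
From 1987-07-03 to 1987-08-16: 28 + 16 = 44 days (rest of July, August).
44 ÷ 7 = 6 full weeks with remainder 2, so 6 more Fridays after the first → 7.

7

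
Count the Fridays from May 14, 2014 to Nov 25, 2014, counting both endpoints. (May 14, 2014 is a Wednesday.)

28

May 14, 2014 is a Wednesday; the first Friday on or after it is May 16, 2014 (2 days later).
From May 16, 2014 to Nov 25, 2014: 15 + 30 + 31 + 31 + 30 + 31 + 25 = 193 days (rest of May, Jun, Jul, Aug, Sep, Oct, Nov).
193 ÷ 7 = 27 full weeks with remainder 4, so 27 more Fridays after the first → 28.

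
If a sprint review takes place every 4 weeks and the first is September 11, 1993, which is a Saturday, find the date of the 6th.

The 6th occurrence is 5 intervals after the first: 5 × 28 = 140 days after September 11, 1993.
September has 30 days — 19 days to the end of September leaves 121.
October has 31 days (90 left).
November has 30 days (60 left).
December has 31 days (29 left).
29 days into January → January 29, 1994.

January 29, 1994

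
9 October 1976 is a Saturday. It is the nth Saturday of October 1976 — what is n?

2nd

Day 9 falls in week ⌈9/7⌉ of the month.
Days 1–7 hold the 1st Saturday, 8–14 the 2nd, 15–21 the 3rd, 22–28 the 4th, 29–31 the 5th.
9 is in the range for the 2nd.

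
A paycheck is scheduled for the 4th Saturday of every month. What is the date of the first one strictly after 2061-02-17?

2061-02-26

February 2061 starts on a Tuesday; its first Saturday is the 5th, so the 4th Saturday is the 26th — 2061-02-26.
2061-02-26 is after 2061-02-17, so that is the next one.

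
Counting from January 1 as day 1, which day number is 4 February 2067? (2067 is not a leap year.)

35

Days in months before February: 31 = 31.
Plus 4 days into February → day 35.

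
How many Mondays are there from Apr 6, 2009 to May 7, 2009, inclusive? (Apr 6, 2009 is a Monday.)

5

Apr 6, 2009 is a Monday; the first Monday on or after it is Apr 6, 2009.
From Apr 6, 2009 to May 7, 2009: 24 + 7 = 31 days (rest of Apr, May).
31 ÷ 7 = 4 full weeks with remainder 3, so 4 more Mondays after the first → 5.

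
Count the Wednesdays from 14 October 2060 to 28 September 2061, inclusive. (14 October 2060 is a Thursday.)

14 October 2060 is a Thursday; the first Wednesday on or after it is 20 October 2060 (6 days later).
From 20 October 2060 to 28 September 2061: 72 + 271 = 343 days (rest of 2060, to 28 September 2061 in 2061).
343 ÷ 7 = 49 full weeks with remainder 0, so 49 more Wednesdays after the first → 50.

50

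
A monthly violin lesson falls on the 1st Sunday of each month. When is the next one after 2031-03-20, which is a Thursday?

2031-04-06

March 2031 starts on a Saturday, so its 1st Sunday is 2031-03-02 (1 day in).
That is not after 2031-03-20, so look at April 2031.
April 2031 starts on a Tuesday, so its 1st Sunday is 2031-04-06 (5 days in).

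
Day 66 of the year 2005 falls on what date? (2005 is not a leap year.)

January has 31 days (66 − 31 = 35 remain).
February has 28 days (35 − 28 = 7 remain).
7 into March → March 7.

7 March 2005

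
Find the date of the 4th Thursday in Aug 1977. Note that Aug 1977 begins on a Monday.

Aug 1977 begins on a Monday, so the first Thursday is Aug 4 (3 days later).
The 4th Thursday is 3 weeks later: 4 + 21 = 25.

Aug 25, 1977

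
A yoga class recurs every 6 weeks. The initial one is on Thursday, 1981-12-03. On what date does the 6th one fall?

1982-07-01

The 6th occurrence is 5 intervals after the first: 5 × 42 = 210 days after 1981-12-03.
December has 31 days — 28 days to the end of December leaves 182.
January has 31 days (151 left).
February has 28 days (123 left).
March has 31 days (92 left).
April has 30 days (62 left).
May has 31 days (31 left).
June has 30 days (1 left).
1 day into July → 1982-07-01.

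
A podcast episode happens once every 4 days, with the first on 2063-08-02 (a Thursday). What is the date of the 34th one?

The 34th occurrence is 33 intervals after the first: 33 × 4 = 132 days after 2063-08-02.
August has 31 days — 29 days to the end of August leaves 103.
September has 30 days (73 left).
October has 31 days (42 left).
November has 30 days (12 left).
12 days into December → 2063-12-12.

2063-12-12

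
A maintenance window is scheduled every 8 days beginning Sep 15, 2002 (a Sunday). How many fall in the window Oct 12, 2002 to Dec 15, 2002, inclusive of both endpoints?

8

Occurrences land 8·i days after Sep 15, 2002 for i = 0, 1, 2, …
Oct 12, 2002 is 27 days after the start; 27 ÷ 8 = 3 remainder 3; since the remainder is 3, round up to i = 4. First occurrence in the window: #5 on Oct 17, 2002 (4×8 = 32 days in).
Dec 15, 2002 is 91 days after the start; 91 ÷ 8 = 11 remainder 3. Last occurrence in the window: #12 on Dec 12, 2002.
Occurrences #5 through #12: 8 in total.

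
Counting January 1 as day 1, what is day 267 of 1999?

September 24, 1999

January has 31 days (267 − 31 = 236 remain).
February has 28 days (236 − 28 = 208 remain).
March has 31 days (208 − 31 = 177 remain).
April has 30 days (177 − 30 = 147 remain).
May has 31 days (147 − 31 = 116 remain).
June has 30 days (116 − 30 = 86 remain).
July has 31 days (86 − 31 = 55 remain).
August has 31 days (55 − 31 = 24 remain).
24 into September → September 24.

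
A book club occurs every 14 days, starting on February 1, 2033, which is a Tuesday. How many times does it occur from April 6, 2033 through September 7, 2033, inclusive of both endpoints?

Occurrences land 14·i days after February 1, 2033 for i = 0, 1, 2, …
April 6, 2033 is 64 days after the start; 64 ÷ 14 = 4 remainder 8; since the remainder is 8, round up to i = 5. First occurrence in the window: #6 on April 12, 2033 (5×14 = 70 days in).
September 7, 2033 is 218 days after the start; 218 ÷ 14 = 15 remainder 8. Last occurrence in the window: #16 on August 30, 2033.
Occurrences #6 through #16: 11 in total.

11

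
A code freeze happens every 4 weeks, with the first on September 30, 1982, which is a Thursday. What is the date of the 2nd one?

October 28, 1982

The 2nd occurrence is 1 interval after the first: 1 × 28 = 28 days after September 30, 1982.
September has 30 days — 0 days to the end of September leaves 28.
28 days into October → October 28, 1982.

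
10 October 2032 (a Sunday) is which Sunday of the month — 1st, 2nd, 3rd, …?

Day 10 falls in week ⌈10/7⌉ of the month.
Days 1–7 hold the 1st Sunday, 8–14 the 2nd, 15–21 the 3rd, 22–28 the 4th, 29–31 the 5th.
10 is in the range for the 2nd.

2nd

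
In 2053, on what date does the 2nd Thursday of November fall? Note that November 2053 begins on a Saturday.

November 2053 begins on a Saturday, so the first Thursday is November 6 (5 days later).
The 2nd Thursday is 1 weeks later: 6 + 7 = 13.

13 November 2053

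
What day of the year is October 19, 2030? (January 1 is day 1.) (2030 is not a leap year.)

292

Days in months before October: 31 + 28 + 31 + 30 + 31 + 30 + 31 + 31 + 30 = 273.
Plus 19 days into October → day 292.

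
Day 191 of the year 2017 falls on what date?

10 July 2017

January has 31 days (191 − 31 = 160 remain).
February has 28 days (160 − 28 = 132 remain).
March has 31 days (132 − 31 = 101 remain).
April has 30 days (101 − 30 = 71 remain).
May has 31 days (71 − 31 = 40 remain).
June has 30 days (40 − 30 = 10 remain).
10 into July → July 10.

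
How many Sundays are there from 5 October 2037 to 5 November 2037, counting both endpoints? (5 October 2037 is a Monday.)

4

5 October 2037 is a Monday; the first Sunday on or after it is 11 October 2037 (6 days later).
From 11 October 2037 to 5 November 2037: 20 + 5 = 25 days (rest of October, November).
25 ÷ 7 = 3 full weeks with remainder 4, so 3 more Sundays after the first → 4.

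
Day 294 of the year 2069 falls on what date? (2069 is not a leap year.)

2069-10-21

January has 31 days (294 − 31 = 263 remain).
February has 28 days (263 − 28 = 235 remain).
March has 31 days (235 − 31 = 204 remain).
April has 30 days (204 − 30 = 174 remain).
May has 31 days (174 − 31 = 143 remain).
June has 30 days (143 − 30 = 113 remain).
July has 31 days (113 − 31 = 82 remain).
August has 31 days (82 − 31 = 51 remain).
September has 30 days (51 − 30 = 21 remain).
21 into October → October 21.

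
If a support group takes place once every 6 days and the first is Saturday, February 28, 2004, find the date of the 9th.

April 16, 2004

The 9th occurrence is 8 intervals after the first: 8 × 6 = 48 days after February 28, 2004.
February has 29 days — 1 day to the end of February leaves 47.
March has 31 days (16 left).
16 days into April → April 16, 2004.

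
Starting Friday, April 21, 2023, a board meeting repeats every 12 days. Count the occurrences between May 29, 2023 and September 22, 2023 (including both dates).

Occurrences land 12·i days after April 21, 2023 for i = 0, 1, 2, …
May 29, 2023 is 38 days after the start; 38 ÷ 12 = 3 remainder 2; since the remainder is 2, round up to i = 4. First occurrence in the window: #5 on June 8, 2023 (4×12 = 48 days in).
September 22, 2023 is 154 days after the start; 154 ÷ 12 = 12 remainder 10. Last occurrence in the window: #13 on September 12, 2023.
Occurrences #5 through #13: 9 in total.

9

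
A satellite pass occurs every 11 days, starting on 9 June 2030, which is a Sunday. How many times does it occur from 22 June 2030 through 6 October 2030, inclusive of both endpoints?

9

Occurrences land 11·i days after 9 June 2030 for i = 0, 1, 2, …
22 June 2030 is 13 days after the start; 13 ÷ 11 = 1 remainder 2; since the remainder is 2, round up to i = 2. First occurrence in the window: #3 on 1 July 2030 (2×11 = 22 days in).
6 October 2030 is 119 days after the start; 119 ÷ 11 = 10 remainder 9. Last occurrence in the window: #11 on 27 September 2030.
Occurrences #3 through #11: 9 in total.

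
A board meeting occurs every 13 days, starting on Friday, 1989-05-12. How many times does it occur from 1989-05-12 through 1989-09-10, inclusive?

Occurrences land 13·i days after 1989-05-12 for i = 0, 1, 2, …
The window opens on the start date, so the first occurrence inside is #1 on 1989-05-12.
1989-09-10 is 121 days after the start; 121 ÷ 13 = 9 remainder 4. Last occurrence in the window: #10 on 1989-09-06.
Occurrences #1 through #10: 10 in total.

10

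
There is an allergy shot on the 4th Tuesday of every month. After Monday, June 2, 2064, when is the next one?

June 2064 starts on a Sunday; its first Tuesday is the 3rd, so the 4th Tuesday is the 24th — June 24, 2064.
June 24, 2064 is after June 2, 2064, so that is the next one.

June 24, 2064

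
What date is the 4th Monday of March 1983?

The first Monday of March 1983 is March 7.
The 4th Monday is 3 weeks later: 7 + 21 = 28.

1983-03-28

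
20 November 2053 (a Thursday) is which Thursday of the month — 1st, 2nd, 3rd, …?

Day 20 falls in week ⌈20/7⌉ of the month.
Days 1–7 hold the 1st Thursday, 8–14 the 2nd, 15–21 the 3rd, 22–28 the 4th, 29–31 the 5th.
20 is in the range for the 3rd.

3rd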